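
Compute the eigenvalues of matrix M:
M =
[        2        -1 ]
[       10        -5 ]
λ = -3, 0

Solve det(M - λI) = 0. For a 2×2 matrix the characteristic equation is λ² - (trace)λ + det = 0.
trace(M) = a + d = 2 - 5 = -3.
det(M) = a*d - b*c = (2)*(-5) - (-1)*(10) = -10 + 10 = 0.
Characteristic equation: λ² - (-3)λ + (0) = 0.
Discriminant = (-3)² - 4*(0) = 9 - 0 = 9.
λ = (-3 ± √9) / 2 = (-3 ± 3) / 2 = -3, 0.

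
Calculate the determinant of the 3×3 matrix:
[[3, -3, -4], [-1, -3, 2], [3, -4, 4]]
-94

Expansion along first row:
det = 3·det([[-3,2],[-4,4]]) - -3·det([[-1,2],[3,4]]) + -4·det([[-1,-3],[3,-4]])
    = 3·(-3·4 - 2·-4) - -3·(-1·4 - 2·3) + -4·(-1·-4 - -3·3)
    = 3·-4 - -3·-10 + -4·13
    = -12 + -30 + -52 = -94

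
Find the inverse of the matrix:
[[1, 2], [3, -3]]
[[1/3, 2/9], [1/3, -1/9]]

For [[a,b],[c,d]], inverse = (1/det)·[[d,-b],[-c,a]]
det = 1·-3 - 2·3 = -9
Inverse = (1/-9)·[[-3, -2], [-3, 1]]
        = [[1/3, 2/9], [1/3, -1/9]]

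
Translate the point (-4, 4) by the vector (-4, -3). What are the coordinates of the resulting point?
(-8, 1)

Translation by (-4, -3):
x' = -4 + -4 = -8
y' = 4 + -3 = 1
Homogeneous matrix: [[1, 0, -4], [0, 1, -3], [0, 0, 1]]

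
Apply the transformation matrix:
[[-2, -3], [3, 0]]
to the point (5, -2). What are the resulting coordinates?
(-4, 15)

Matrix multiplication:
[[-2, -3], [3, 0]] × [5, -2]ᵀ
= [-2×5 + -3×-2, 3×5 + 0×-2]ᵀ
= [-4.0000, 15.0000]ᵀ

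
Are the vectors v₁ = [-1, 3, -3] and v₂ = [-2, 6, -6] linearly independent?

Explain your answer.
No, linearly dependent (v₂ = 2·v₁)

Check whether there is a scalar k with v₂ = k·v₁.
Comparing components, k = 2 satisfies 2·[-1, 3, -3] = [-2, 6, -6].
Since v₂ is a scalar multiple of v₁, the two vectors are linearly dependent.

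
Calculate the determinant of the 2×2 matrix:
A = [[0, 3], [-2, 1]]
6

For A = [[a, b], [c, d]], det(A) = a*d - b*c.
det(A) = (0)*(1) - (3)*(-2) = 0 - -6 = 6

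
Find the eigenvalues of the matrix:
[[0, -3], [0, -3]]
λ = -3 and λ = 0

Characteristic equation: det(A - λI) = 0
λ² - (trace)λ + (det) = 0
λ² - (-3)λ + (0) = 0
λ² + 3λ + 0 = 0
Solving: λ = -3, 0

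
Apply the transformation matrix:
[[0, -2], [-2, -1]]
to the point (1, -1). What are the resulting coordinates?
(2, -1)

Matrix multiplication:
[[0, -2], [-2, -1]] × [1, -1]ᵀ
= [0×1 + -2×-1, -2×1 + -1×-1]ᵀ
= [2.0000, -1.0000]ᵀ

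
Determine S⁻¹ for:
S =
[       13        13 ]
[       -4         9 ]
det(S) = 169
S⁻¹ =
[    9/169     -1/13 ]
[    4/169      1/13 ]

For a 2×2 matrix S = [[a, b], [c, d]] with det(S) ≠ 0, S⁻¹ = (1/det(S)) * [[d, -b], [-c, a]].
det(S) = (13)*(9) - (13)*(-4) = 117 + 52 = 169.
S⁻¹ = (1/169) * [[9, -13], [4, 13]].
Dividing each entry by 169 and reducing:
S⁻¹ =
[    9/169     -1/13 ]
[    4/169      1/13 ]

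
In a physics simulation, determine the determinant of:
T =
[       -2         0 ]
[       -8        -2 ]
det(T) = 4

For a 2×2 matrix [[a, b], [c, d]], det = a*d - b*c.
det(T) = (-2)*(-2) - (0)*(-8) = 4 - 0 = 4.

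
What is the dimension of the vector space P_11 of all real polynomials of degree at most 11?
Dimension = 12

A polynomial of degree at most 11 can be written as a₀ + a₁x + a₂x² + … + a_11x^11, with 12 free coefficients a₀, …, a_11.
The set {1, x, x², …, x^11} is a basis: it spans P_11 (every such polynomial is a linear combination of these) and is linearly independent (a polynomial is zero iff all its coefficients are zero).
Therefore dim(P_11) = 11 + 1 = 12.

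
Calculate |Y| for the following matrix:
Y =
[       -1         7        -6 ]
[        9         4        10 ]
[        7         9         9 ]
det(Y) = -341

Expand along row 0 (cofactor expansion): det(Y) = a*(e*i - f*h) - b*(d*i - f*g) + c*(d*h - e*g), where the 3×3 is [[a, b, c], [d, e, f], [g, h, i]].
Minor M_00 = (4)*(9) - (10)*(9) = 36 - 90 = -54.
Minor M_01 = (9)*(9) - (10)*(7) = 81 - 70 = 11.
Minor M_02 = (9)*(9) - (4)*(7) = 81 - 28 = 53.
det(Y) = (-1)*(-54) - (7)*(11) + (-6)*(53) = 54 - 77 - 318 = -341.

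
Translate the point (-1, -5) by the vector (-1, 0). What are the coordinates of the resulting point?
(-2, -5)

Translation by (-1, 0):
x' = -1 + -1 = -2
y' = -5 + 0 = -5
Homogeneous matrix: [[1, 0, -1], [0, 1, 0], [0, 0, 1]]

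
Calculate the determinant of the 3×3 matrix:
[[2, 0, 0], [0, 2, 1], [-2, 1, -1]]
-6

Expansion along first row:
det = 2·det([[2,1],[1,-1]]) - 0·det([[0,1],[-2,-1]]) + 0·det([[0,2],[-2,1]])
    = 2·(2·-1 - 1·1) - 0·(0·-1 - 1·-2) + 0·(0·1 - 2·-2)
    = 2·-3 - 0·2 + 0·4
    = -6 + 0 + 0 = -6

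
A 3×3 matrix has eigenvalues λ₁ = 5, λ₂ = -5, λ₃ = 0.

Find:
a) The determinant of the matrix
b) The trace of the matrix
det = 0, trace = 0

Two standard eigenvalue identities:
- det(A) equals the product of the eigenvalues (counted with multiplicity).
- trace(A) equals the sum of the eigenvalues.
det(A) = (5)*(-5)*(0) = 0.
trace(A) = 5 - 5 + 0 = 0.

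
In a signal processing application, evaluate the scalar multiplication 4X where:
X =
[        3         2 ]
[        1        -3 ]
4X =
[       12         8 ]
[        4       -12 ]

Scalar multiplication is elementwise: (4X)[i][j] = 4 * X[i][j].
  (4X)[0][0] = 4 * (3) = 12
  (4X)[0][1] = 4 * (2) = 8
  (4X)[1][0] = 4 * (1) = 4
  (4X)[1][1] = 4 * (-3) = -12
4X =
[       12         8 ]
[        4       -12 ]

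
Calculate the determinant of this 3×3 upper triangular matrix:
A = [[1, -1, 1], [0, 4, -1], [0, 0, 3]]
12

The determinant of a triangular matrix is the product of its diagonal entries (the off-diagonal entries above the diagonal do not affect it).
det(A) = (1) * (4) * (3) = 12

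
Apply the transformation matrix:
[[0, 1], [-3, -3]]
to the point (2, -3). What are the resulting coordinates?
(-3, 3)

Matrix multiplication:
[[0, 1], [-3, -3]] × [2, -3]ᵀ
= [0×2 + 1×-3, -3×2 + -3×-3]ᵀ
= [-3.0000, 3.0000]ᵀ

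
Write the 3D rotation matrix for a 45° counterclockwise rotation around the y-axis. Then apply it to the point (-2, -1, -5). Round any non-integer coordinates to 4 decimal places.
R = [[√2/2, 0, √2/2], [0, 1, 0], [-√2/2, 0, √2/2]]; R·(-2, -1, -5) = (-4.9497, -1.0000, -2.1213)

Rotation matrix for 45° around y-axis:
cos(45°) = √2/2, sin(45°) = √2/2
R = [[√2/2, 0, √2/2], [0, 1, 0], [-√2/2, 0, √2/2]]
Apply to (-2, -1, -5): R·[-2, -1, -5]ᵀ = (-4.9497, -1.0000, -2.1213)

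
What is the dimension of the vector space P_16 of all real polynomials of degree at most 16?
Dimension = 17

A polynomial of degree at most 16 can be written as a₀ + a₁x + a₂x² + … + a_16x^16, with 17 free coefficients a₀, …, a_16.
The set {1, x, x², …, x^16} is a basis: it spans P_16 (every such polynomial is a linear combination of these) and is linearly independent (a polynomial is zero iff all its coefficients are zero).
Therefore dim(P_16) = 16 + 1 = 17.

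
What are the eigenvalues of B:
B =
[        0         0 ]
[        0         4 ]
λ = 0, 4

Solve det(B - λI) = 0. For a 2×2 matrix the characteristic equation is λ² - (trace)λ + det = 0.
trace(B) = a + d = 0 + 4 = 4.
det(B) = a*d - b*c = (0)*(4) - (0)*(0) = 0 - 0 = 0.
Characteristic equation: λ² - (4)λ + (0) = 0.
Discriminant = (4)² - 4*(0) = 16 - 0 = 16.
λ = (4 ± √16) / 2 = (4 ± 4) / 2 = 0, 4.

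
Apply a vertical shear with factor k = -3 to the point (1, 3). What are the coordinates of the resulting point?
(1, 0)

Shear matrix for vertical shear with factor k = -3:
[[1, 0], [-3, 1]]
Result: (1, 3) → (1, 0)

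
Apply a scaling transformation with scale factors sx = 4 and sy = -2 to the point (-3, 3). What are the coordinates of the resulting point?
(-12, -6)

Scaling matrix:
[[4, 0], [0, -2]]
Result: (-3 × 4, 3 × -2) = (-12, -6)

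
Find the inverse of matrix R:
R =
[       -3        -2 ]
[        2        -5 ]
det(R) = 19
R⁻¹ =
[    -5/19      2/19 ]
[    -2/19     -3/19 ]

For a 2×2 matrix R = [[a, b], [c, d]] with det(R) ≠ 0, R⁻¹ = (1/det(R)) * [[d, -b], [-c, a]].
det(R) = (-3)*(-5) - (-2)*(2) = 15 + 4 = 19.
R⁻¹ = (1/19) * [[-5, 2], [-2, -3]].
Dividing each entry by 19 and reducing:
R⁻¹ =
[    -5/19      2/19 ]
[    -2/19     -3/19 ]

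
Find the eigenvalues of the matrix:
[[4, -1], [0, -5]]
λ = -5 and λ = 4

Characteristic equation: det(A - λI) = 0
λ² - (trace)λ + (det) = 0
λ² - (-1)λ + (-20) = 0
λ² + 1λ - 20 = 0
Solving: λ = -5, 4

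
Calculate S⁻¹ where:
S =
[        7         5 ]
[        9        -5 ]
det(S) = -80
S⁻¹ =
[     1/16      1/16 ]
[     9/80     -7/80 ]

For a 2×2 matrix S = [[a, b], [c, d]] with det(S) ≠ 0, S⁻¹ = (1/det(S)) * [[d, -b], [-c, a]].
det(S) = (7)*(-5) - (5)*(9) = -35 - 45 = -80.
S⁻¹ = (1/-80) * [[-5, -5], [-9, 7]].
Dividing each entry by -80 and reducing:
S⁻¹ =
[     1/16      1/16 ]
[     9/80     -7/80 ]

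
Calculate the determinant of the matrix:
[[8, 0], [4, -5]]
-40

For a 2×2 matrix [[a, b], [c, d]], det = ad - bc
det = (8)(-5) - (0)(4) = -40 - 0 = -40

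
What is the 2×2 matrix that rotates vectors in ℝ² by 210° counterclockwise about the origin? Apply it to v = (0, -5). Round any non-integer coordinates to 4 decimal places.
R = [[-√3/2, 1/2], [-1/2, -√3/2]]; R·v = (-2.5000, 4.3301)

A counterclockwise rotation by angle θ in ℝ² has matrix R(θ) = [[cos θ, -sin θ], [sin θ, cos θ]].
For θ = 210°: cos θ = -√3/2, sin θ = -1/2.
R(210°) = [[-√3/2, 1/2], [-1/2, -√3/2]].
R·v = [-√3/2·0 + (1/2)·-5, -1/2·0 + -√3/2·-5] = (-2.5000, 4.3301).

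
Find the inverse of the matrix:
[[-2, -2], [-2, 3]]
[[-3/10, -1/5], [-1/5, 1/5]]

For [[a,b],[c,d]], inverse = (1/det)·[[d,-b],[-c,a]]
det = -2·3 - -2·-2 = -10
Inverse = (1/-10)·[[3, 2], [2, -2]]
        = [[-3/10, -1/5], [-1/5, 1/5]]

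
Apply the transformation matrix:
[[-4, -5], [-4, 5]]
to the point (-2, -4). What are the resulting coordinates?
(28, -12)

Matrix multiplication:
[[-4, -5], [-4, 5]] × [-2, -4]ᵀ
= [-4×-2 + -5×-4, -4×-2 + 5×-4]ᵀ
= [28.0000, -12.0000]ᵀ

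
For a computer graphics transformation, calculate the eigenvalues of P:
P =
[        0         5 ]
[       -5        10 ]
λ = 5, 5

Solve det(P - λI) = 0. For a 2×2 matrix the characteristic equation is λ² - (trace)λ + det = 0.
trace(P) = a + d = 0 + 10 = 10.
det(P) = a*d - b*c = (0)*(10) - (5)*(-5) = 0 + 25 = 25.
Characteristic equation: λ² - (10)λ + (25) = 0.
Discriminant = (10)² - 4*(25) = 100 - 100 = 0.
λ = (10 ± √0) / 2 = (10 ± 0) / 2 = 5, 5.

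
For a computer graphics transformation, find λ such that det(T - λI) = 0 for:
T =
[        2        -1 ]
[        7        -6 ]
λ = -5, 1

Solve det(T - λI) = 0. For a 2×2 matrix the characteristic equation is λ² - (trace)λ + det = 0.
trace(T) = a + d = 2 - 6 = -4.
det(T) = a*d - b*c = (2)*(-6) - (-1)*(7) = -12 + 7 = -5.
Characteristic equation: λ² - (-4)λ + (-5) = 0.
Discriminant = (-4)² - 4*(-5) = 16 + 20 = 36.
λ = (-4 ± √36) / 2 = (-4 ± 6) / 2 = -5, 1.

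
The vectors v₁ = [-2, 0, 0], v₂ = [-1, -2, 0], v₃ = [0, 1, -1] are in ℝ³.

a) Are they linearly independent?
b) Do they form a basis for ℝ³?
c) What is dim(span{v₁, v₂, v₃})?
Yes independent, yes basis, dim = 3

Stack v₁, v₂, v₃ as rows of a 3×3 matrix.
[[-2, 0, 0]; [-1, -2, 0]; [0, 1, -1]] is already lower triangular with nonzero diagonal entries (-2, -2, -1), so its determinant is the product of the diagonal entries, det = (-2)·(-2)·(-1) = -4 ≠ 0, and the rows are linearly independent.
Three linearly independent vectors in ℝ³ form a basis for ℝ³, so dim(span{v₁,v₂,v₃}) = 3.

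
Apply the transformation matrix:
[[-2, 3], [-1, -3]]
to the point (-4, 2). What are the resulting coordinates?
(14, -2)

Matrix multiplication:
[[-2, 3], [-1, -3]] × [-4, 2]ᵀ
= [-2×-4 + 3×2, -1×-4 + -3×2]ᵀ
= [14.0000, -2.0000]ᵀ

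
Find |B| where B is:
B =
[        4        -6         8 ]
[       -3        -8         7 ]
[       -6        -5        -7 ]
det(B) = 478

Expand along row 0 (cofactor expansion): det(B) = a*(e*i - f*h) - b*(d*i - f*g) + c*(d*h - e*g), where the 3×3 is [[a, b, c], [d, e, f], [g, h, i]].
Minor M_00 = (-8)*(-7) - (7)*(-5) = 56 + 35 = 91.
Minor M_01 = (-3)*(-7) - (7)*(-6) = 21 + 42 = 63.
Minor M_02 = (-3)*(-5) - (-8)*(-6) = 15 - 48 = -33.
det(B) = (4)*(91) - (-6)*(63) + (8)*(-33) = 364 + 378 - 264 = 478.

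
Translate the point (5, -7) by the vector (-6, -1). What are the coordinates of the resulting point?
(-1, -8)

Translation by (-6, -1):
x' = 5 + -6 = -1
y' = -7 + -1 = -8
Homogeneous matrix: [[1, 0, -6], [0, 1, -1], [0, 0, 1]]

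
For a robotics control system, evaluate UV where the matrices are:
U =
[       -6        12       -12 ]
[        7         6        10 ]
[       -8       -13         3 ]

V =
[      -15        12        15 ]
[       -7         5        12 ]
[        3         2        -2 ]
UV =
[      -30       -36        78 ]
[     -117       134       157 ]
[      220      -155      -282 ]

Matrix multiplication: (UV)[i][j] = sum over k of U[i][k] * V[k][j].
  (UV)[0][0] = (-6)*(-15) + (12)*(-7) + (-12)*(3) = -30
  (UV)[0][1] = (-6)*(12) + (12)*(5) + (-12)*(2) = -36
  (UV)[0][2] = (-6)*(15) + (12)*(12) + (-12)*(-2) = 78
  (UV)[1][0] = (7)*(-15) + (6)*(-7) + (10)*(3) = -117
  (UV)[1][1] = (7)*(12) + (6)*(5) + (10)*(2) = 134
  (UV)[1][2] = (7)*(15) + (6)*(12) + (10)*(-2) = 157
  (UV)[2][0] = (-8)*(-15) + (-13)*(-7) + (3)*(3) = 220
  (UV)[2][1] = (-8)*(12) + (-13)*(5) + (3)*(2) = -155
  (UV)[2][2] = (-8)*(15) + (-13)*(12) + (3)*(-2) = -282
UV =
[      -30       -36        78 ]
[     -117       134       157 ]
[      220      -155      -282 ]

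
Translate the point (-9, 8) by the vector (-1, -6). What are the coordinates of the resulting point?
(-10, 2)

Translation by (-1, -6):
x' = -9 + -1 = -10
y' = 8 + -6 = 2
Homogeneous matrix: [[1, 0, -1], [0, 1, -6], [0, 0, 1]]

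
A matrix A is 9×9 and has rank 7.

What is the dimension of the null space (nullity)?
2

The rank-nullity theorem for an m×n matrix states:
rank(A) + nullity(A) = n (the number of columns).
Here n = 9 and rank(A) = 7, so nullity(A) = 9 - 7 = 2.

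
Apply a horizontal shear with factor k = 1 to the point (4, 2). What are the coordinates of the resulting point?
(6, 2)

Shear matrix for horizontal shear with factor k = 1:
[[1, 1], [0, 1]]
Result: (4, 2) → (6, 2)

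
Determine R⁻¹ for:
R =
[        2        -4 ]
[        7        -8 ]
det(R) = 12
R⁻¹ =
[     -2/3       1/3 ]
[    -7/12       1/6 ]

For a 2×2 matrix R = [[a, b], [c, d]] with det(R) ≠ 0, R⁻¹ = (1/det(R)) * [[d, -b], [-c, a]].
det(R) = (2)*(-8) - (-4)*(7) = -16 + 28 = 12.
R⁻¹ = (1/12) * [[-8, 4], [-7, 2]].
Dividing each entry by 12 and reducing:
R⁻¹ =
[     -2/3       1/3 ]
[    -7/12       1/6 ]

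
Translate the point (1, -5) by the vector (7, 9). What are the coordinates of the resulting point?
(8, 4)

Translation by (7, 9):
x' = 1 + 7 = 8
y' = -5 + 9 = 4
Homogeneous matrix: [[1, 0, 7], [0, 1, 9], [0, 0, 1]]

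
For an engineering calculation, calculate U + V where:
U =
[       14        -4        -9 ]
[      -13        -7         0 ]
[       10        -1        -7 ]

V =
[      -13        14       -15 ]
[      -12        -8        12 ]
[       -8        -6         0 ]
U + V =
[        1        10       -24 ]
[      -25       -15        12 ]
[        2        -7        -7 ]

Matrix addition is elementwise: (U+V)[i][j] = U[i][j] + V[i][j].
  (U+V)[0][0] = (14) + (-13) = 1
  (U+V)[0][1] = (-4) + (14) = 10
  (U+V)[0][2] = (-9) + (-15) = -24
  (U+V)[1][0] = (-13) + (-12) = -25
  (U+V)[1][1] = (-7) + (-8) = -15
  (U+V)[1][2] = (0) + (12) = 12
  (U+V)[2][0] = (10) + (-8) = 2
  (U+V)[2][1] = (-1) + (-6) = -7
  (U+V)[2][2] = (-7) + (0) = -7
U + V =
[        1        10       -24 ]
[      -25       -15        12 ]
[        2        -7        -7 ]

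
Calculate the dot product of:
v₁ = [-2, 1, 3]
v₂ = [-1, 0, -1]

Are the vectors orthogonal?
-1, No

The dot product is the sum of products of corresponding components.
v₁·v₂ = (-2)*(-1) + (1)*(0) + (3)*(-1) = 2 + 0 - 3 = -1.
Two vectors are orthogonal iff their dot product is 0; here the dot product is -1, so the vectors are not orthogonal.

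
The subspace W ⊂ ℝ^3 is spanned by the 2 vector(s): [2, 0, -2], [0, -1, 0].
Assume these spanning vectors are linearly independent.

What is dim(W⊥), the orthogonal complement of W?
dim(W⊥) = 1

For any subspace W of ℝ^n, dim(W) + dim(W⊥) = n (the whole-space dimension).
Here the given 2 vectors are linearly independent, so dim(W) = 2.
Thus dim(W⊥) = n - dim(W) = 3 - 2 = 1.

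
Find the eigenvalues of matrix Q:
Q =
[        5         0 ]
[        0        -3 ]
λ = -3, 5

Solve det(Q - λI) = 0. For a 2×2 matrix the characteristic equation is λ² - (trace)λ + det = 0.
trace(Q) = a + d = 5 - 3 = 2.
det(Q) = a*d - b*c = (5)*(-3) - (0)*(0) = -15 - 0 = -15.
Characteristic equation: λ² - (2)λ + (-15) = 0.
Discriminant = (2)² - 4*(-15) = 4 + 60 = 64.
λ = (2 ± √64) / 2 = (2 ± 8) / 2 = -3, 5.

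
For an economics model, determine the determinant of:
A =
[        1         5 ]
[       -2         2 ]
det(A) = 12

For a 2×2 matrix [[a, b], [c, d]], det = a*d - b*c.
det(A) = (1)*(2) - (5)*(-2) = 2 + 10 = 12.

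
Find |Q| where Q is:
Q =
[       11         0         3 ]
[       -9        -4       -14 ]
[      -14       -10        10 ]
det(Q) = -1878

Expand along row 0 (cofactor expansion): det(Q) = a*(e*i - f*h) - b*(d*i - f*g) + c*(d*h - e*g), where the 3×3 is [[a, b, c], [d, e, f], [g, h, i]].
Minor M_00 = (-4)*(10) - (-14)*(-10) = -40 - 140 = -180.
Minor M_01 = (-9)*(10) - (-14)*(-14) = -90 - 196 = -286.
Minor M_02 = (-9)*(-10) - (-4)*(-14) = 90 - 56 = 34.
det(Q) = (11)*(-180) - (0)*(-286) + (3)*(34) = -1980 + 0 + 102 = -1878.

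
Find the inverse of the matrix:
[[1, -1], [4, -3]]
[[-3, 1], [-4, 1]]

For [[a,b],[c,d]], inverse = (1/det)·[[d,-b],[-c,a]]
det = 1·-3 - -1·4 = 1
Inverse = (1/1)·[[-3, 1], [-4, 1]]
        = [[-3, 1], [-4, 1]]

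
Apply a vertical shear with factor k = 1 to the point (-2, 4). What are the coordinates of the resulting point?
(-2, 2)

Shear matrix for vertical shear with factor k = 1:
[[1, 0], [1, 1]]
Result: (-2, 4) → (-2, 2)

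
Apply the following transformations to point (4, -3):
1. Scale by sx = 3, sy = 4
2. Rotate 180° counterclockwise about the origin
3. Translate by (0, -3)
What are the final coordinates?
(-12, 9)

Step 1: Scale → (12, -12)
Step 2: Rotate 180° → (-12, 12)
Step 3: Translate → (-12, 9)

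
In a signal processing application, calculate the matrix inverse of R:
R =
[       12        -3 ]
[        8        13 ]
det(R) = 180
R⁻¹ =
[   13/180      1/60 ]
[    -2/45      1/15 ]

For a 2×2 matrix R = [[a, b], [c, d]] with det(R) ≠ 0, R⁻¹ = (1/det(R)) * [[d, -b], [-c, a]].
det(R) = (12)*(13) - (-3)*(8) = 156 + 24 = 180.
R⁻¹ = (1/180) * [[13, 3], [-8, 12]].
Dividing each entry by 180 and reducing:
R⁻¹ =
[   13/180      1/60 ]
[    -2/45      1/15 ]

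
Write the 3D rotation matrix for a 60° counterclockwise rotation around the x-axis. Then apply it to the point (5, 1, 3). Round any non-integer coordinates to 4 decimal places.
R = [[1, 0, 0], [0, 1/2, -√3/2], [0, √3/2, 1/2]]; R·(5, 1, 3) = (5.0000, -2.0981, 2.3660)

Rotation matrix for 60° around x-axis:
cos(60°) = 1/2, sin(60°) = √3/2
R = [[1, 0, 0], [0, 1/2, -√3/2], [0, √3/2, 1/2]]
Apply to (5, 1, 3): R·[5, 1, 3]ᵀ = (5.0000, -2.0981, 2.3660)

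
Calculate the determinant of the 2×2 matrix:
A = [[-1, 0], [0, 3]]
-3

For A = [[a, b], [c, d]], det(A) = a*d - b*c.
det(A) = (-1)*(3) - (0)*(0) = -3 - 0 = -3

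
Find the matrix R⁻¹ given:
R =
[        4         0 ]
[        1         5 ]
det(R) = 20
R⁻¹ =
[      1/4         0 ]
[    -1/20       1/5 ]

For a 2×2 matrix R = [[a, b], [c, d]] with det(R) ≠ 0, R⁻¹ = (1/det(R)) * [[d, -b], [-c, a]].
det(R) = (4)*(5) - (0)*(1) = 20 - 0 = 20.
R⁻¹ = (1/20) * [[5, 0], [-1, 4]].
Dividing each entry by 20 and reducing:
R⁻¹ =
[      1/4         0 ]
[    -1/20       1/5 ]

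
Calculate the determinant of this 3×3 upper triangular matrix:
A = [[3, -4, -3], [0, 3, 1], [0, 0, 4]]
36

The determinant of a triangular matrix is the product of its diagonal entries (the off-diagonal entries above the diagonal do not affect it).
det(A) = (3) * (3) * (4) = 36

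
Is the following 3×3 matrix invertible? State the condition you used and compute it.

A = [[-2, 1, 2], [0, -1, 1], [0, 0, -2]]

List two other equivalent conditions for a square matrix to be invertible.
Yes, invertible; det(A) = -4 ≠ 0. Equivalent conditions: rank(A) = 3; Ax = 0 has only the trivial solution; 0 is not an eigenvalue; the columns of A are linearly independent.

To check invertibility, compute det(A).
The given matrix is triangular, so det(A) equals the product of its diagonal entries = -4 ≠ 0.
Since det(A) ≠ 0, A is invertible.
Equivalent conditions for a square matrix A to be invertible:
- rank(A) = 3 (full rank).
- The homogeneous system Ax = 0 has only the trivial solution x = 0.
- 0 is not an eigenvalue of A.
- The columns (equivalently rows) of A are linearly independent.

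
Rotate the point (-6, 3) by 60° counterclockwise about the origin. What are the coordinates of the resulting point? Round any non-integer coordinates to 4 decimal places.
(-5.5981, -3.6962)

Rotation matrix R(θ) = [[cos θ, -sin θ], [sin θ, cos θ]]; for θ = 60°:
R = [[1/2, -√3/2], [√3/2, 1/2]]
Result: R × [-6, 3]ᵀ = [1/2·-6 + (-√3/2)·3, √3/2·-6 + (1/2)·3]ᵀ = (-5.5981, -3.6962)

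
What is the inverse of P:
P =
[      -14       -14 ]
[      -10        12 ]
det(P) = -308
P⁻¹ =
[    -3/77     -1/22 ]
[   -5/154      1/22 ]

For a 2×2 matrix P = [[a, b], [c, d]] with det(P) ≠ 0, P⁻¹ = (1/det(P)) * [[d, -b], [-c, a]].
det(P) = (-14)*(12) - (-14)*(-10) = -168 - 140 = -308.
P⁻¹ = (1/-308) * [[12, 14], [10, -14]].
Dividing each entry by -308 and reducing:
P⁻¹ =
[    -3/77     -1/22 ]
[   -5/154      1/22 ]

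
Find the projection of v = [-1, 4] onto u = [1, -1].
[-5/2, 5/2]

The projection of v onto u is proj_u(v) = ((v·u) / (u·u)) · u.
v·u = (-1)*(1) + (4)*(-1) = -5.
u·u = (1)*(1) + (-1)*(-1) = 2.
coefficient = -5 / 2 = -5/2.
proj_u(v) = -5/2 · [1, -1] = [-5/2, 5/2].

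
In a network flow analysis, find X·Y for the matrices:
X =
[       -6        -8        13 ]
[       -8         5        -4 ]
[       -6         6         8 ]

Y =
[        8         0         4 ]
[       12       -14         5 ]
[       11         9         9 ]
XY =
[       -1       229        53 ]
[      -48      -106       -43 ]
[      112       -12        78 ]

Matrix multiplication: (XY)[i][j] = sum over k of X[i][k] * Y[k][j].
  (XY)[0][0] = (-6)*(8) + (-8)*(12) + (13)*(11) = -1
  (XY)[0][1] = (-6)*(0) + (-8)*(-14) + (13)*(9) = 229
  (XY)[0][2] = (-6)*(4) + (-8)*(5) + (13)*(9) = 53
  (XY)[1][0] = (-8)*(8) + (5)*(12) + (-4)*(11) = -48
  (XY)[1][1] = (-8)*(0) + (5)*(-14) + (-4)*(9) = -106
  (XY)[1][2] = (-8)*(4) + (5)*(5) + (-4)*(9) = -43
  (XY)[2][0] = (-6)*(8) + (6)*(12) + (8)*(11) = 112
  (XY)[2][1] = (-6)*(0) + (6)*(-14) + (8)*(9) = -12
  (XY)[2][2] = (-6)*(4) + (6)*(5) + (8)*(9) = 78
XY =
[       -1       229        53 ]
[      -48      -106       -43 ]
[      112       -12        78 ]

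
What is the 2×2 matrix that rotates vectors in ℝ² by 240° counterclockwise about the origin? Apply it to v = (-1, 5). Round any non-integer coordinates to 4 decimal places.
R = [[-1/2, √3/2], [-√3/2, -1/2]]; R·v = (4.8301, -1.6340)

A counterclockwise rotation by angle θ in ℝ² has matrix R(θ) = [[cos θ, -sin θ], [sin θ, cos θ]].
For θ = 240°: cos θ = -1/2, sin θ = -√3/2.
R(240°) = [[-1/2, √3/2], [-√3/2, -1/2]].
R·v = [-1/2·-1 + (√3/2)·5, -√3/2·-1 + -1/2·5] = (4.8301, -1.6340).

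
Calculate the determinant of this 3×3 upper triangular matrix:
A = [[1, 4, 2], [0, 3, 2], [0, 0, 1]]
3

The determinant of a triangular matrix is the product of its diagonal entries (the off-diagonal entries above the diagonal do not affect it).
det(A) = (1) * (3) * (1) = 3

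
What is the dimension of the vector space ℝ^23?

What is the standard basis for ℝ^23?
Dimension = 23; standard basis = {e_1, e_2, e_3, …, e_23}

ℝ^23 is the space of 23-tuples of real numbers; its dimension is 23.
The standard basis consists of 23 vectors: e_1, e_2, e_3, …, e_23, where e_i is the vector with 1 in position i and 0 elsewhere.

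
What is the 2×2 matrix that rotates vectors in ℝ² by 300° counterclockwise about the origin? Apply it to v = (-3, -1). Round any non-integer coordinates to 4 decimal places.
R = [[1/2, √3/2], [-√3/2, 1/2]]; R·v = (-2.3660, 2.0981)

A counterclockwise rotation by angle θ in ℝ² has matrix R(θ) = [[cos θ, -sin θ], [sin θ, cos θ]].
For θ = 300°: cos θ = 1/2, sin θ = -√3/2.
R(300°) = [[1/2, √3/2], [-√3/2, 1/2]].
R·v = [1/2·-3 + (√3/2)·-1, -√3/2·-3 + 1/2·-1] = (-2.3660, 2.0981).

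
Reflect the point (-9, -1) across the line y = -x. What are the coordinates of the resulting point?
(1, 9)

Reflection across line y = -x: (-9, -1) → (1, 9)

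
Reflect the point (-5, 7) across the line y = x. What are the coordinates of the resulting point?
(7, -5)

Reflection across line y = x: (-5, 7) → (7, -5)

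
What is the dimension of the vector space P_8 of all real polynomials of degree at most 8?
Dimension = 9

A polynomial of degree at most 8 can be written as a₀ + a₁x + a₂x² + … + a_8x^8, with 9 free coefficients a₀, …, a_8.
The set {1, x, x², …, x^8} is a basis: it spans P_8 (every such polynomial is a linear combination of these) and is linearly independent (a polynomial is zero iff all its coefficients are zero).
Therefore dim(P_8) = 8 + 1 = 9.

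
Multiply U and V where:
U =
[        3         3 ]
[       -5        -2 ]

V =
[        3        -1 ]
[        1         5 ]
UV =
[       12        12 ]
[      -17        -5 ]

Matrix multiplication: (UV)[i][j] = sum over k of U[i][k] * V[k][j].
  (UV)[0][0] = (3)*(3) + (3)*(1) = 12
  (UV)[0][1] = (3)*(-1) + (3)*(5) = 12
  (UV)[1][0] = (-5)*(3) + (-2)*(1) = -17
  (UV)[1][1] = (-5)*(-1) + (-2)*(5) = -5
UV =
[       12        12 ]
[      -17        -5 ]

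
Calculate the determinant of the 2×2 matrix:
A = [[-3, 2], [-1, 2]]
-4

For A = [[a, b], [c, d]], det(A) = a*d - b*c.
det(A) = (-3)*(2) - (2)*(-1) = -6 - -2 = -4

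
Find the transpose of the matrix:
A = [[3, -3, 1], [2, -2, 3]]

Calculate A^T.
[[3, 2], [-3, -2], [1, 3]]

The transpose sends entry (i,j) to (j,i); rows become columns.
Row 0 of A: [3, -3, 1] -> column 0 of A^T.
Row 1 of A: [2, -2, 3] -> column 1 of A^T.
A^T = [[3, 2], [-3, -2], [1, 3]]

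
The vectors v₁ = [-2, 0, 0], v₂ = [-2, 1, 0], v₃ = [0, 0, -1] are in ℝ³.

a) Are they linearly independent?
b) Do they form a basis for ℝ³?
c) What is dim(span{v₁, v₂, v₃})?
Yes independent, yes basis, dim = 3

Stack v₁, v₂, v₃ as rows of a 3×3 matrix.
[[-2, 0, 0]; [-2, 1, 0]; [0, 0, -1]] is already lower triangular with nonzero diagonal entries (-2, 1, -1), so its determinant is the product of the diagonal entries, det = (-2)·(1)·(-1) = 2 ≠ 0, and the rows are linearly independent.
Three linearly independent vectors in ℝ³ form a basis for ℝ³, so dim(span{v₁,v₂,v₃}) = 3.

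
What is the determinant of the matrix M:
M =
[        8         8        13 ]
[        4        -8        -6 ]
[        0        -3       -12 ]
det(M) = 852

Expand along row 0 (cofactor expansion): det(M) = a*(e*i - f*h) - b*(d*i - f*g) + c*(d*h - e*g), where the 3×3 is [[a, b, c], [d, e, f], [g, h, i]].
Minor M_00 = (-8)*(-12) - (-6)*(-3) = 96 - 18 = 78.
Minor M_01 = (4)*(-12) - (-6)*(0) = -48 - 0 = -48.
Minor M_02 = (4)*(-3) - (-8)*(0) = -12 - 0 = -12.
det(M) = (8)*(78) - (8)*(-48) + (13)*(-12) = 624 + 384 - 156 = 852.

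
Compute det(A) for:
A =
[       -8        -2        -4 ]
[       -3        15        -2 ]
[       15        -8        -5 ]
det(A) = 1622

Expand along row 0 (cofactor expansion): det(A) = a*(e*i - f*h) - b*(d*i - f*g) + c*(d*h - e*g), where the 3×3 is [[a, b, c], [d, e, f], [g, h, i]].
Minor M_00 = (15)*(-5) - (-2)*(-8) = -75 - 16 = -91.
Minor M_01 = (-3)*(-5) - (-2)*(15) = 15 + 30 = 45.
Minor M_02 = (-3)*(-8) - (15)*(15) = 24 - 225 = -201.
det(A) = (-8)*(-91) - (-2)*(45) + (-4)*(-201) = 728 + 90 + 804 = 1622.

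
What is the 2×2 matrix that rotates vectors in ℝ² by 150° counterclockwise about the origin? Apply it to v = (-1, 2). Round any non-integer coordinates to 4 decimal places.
R = [[-√3/2, -1/2], [1/2, -√3/2]]; R·v = (-0.1340, -2.2321)

A counterclockwise rotation by angle θ in ℝ² has matrix R(θ) = [[cos θ, -sin θ], [sin θ, cos θ]].
For θ = 150°: cos θ = -√3/2, sin θ = 1/2.
R(150°) = [[-√3/2, -1/2], [1/2, -√3/2]].
R·v = [-√3/2·-1 + (-1/2)·2, 1/2·-1 + -√3/2·2] = (-0.1340, -2.2321).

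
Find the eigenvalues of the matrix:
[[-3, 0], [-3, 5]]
λ = -3 and λ = 5

Characteristic equation: det(A - λI) = 0
λ² - (trace)λ + (det) = 0
λ² - (2)λ + (-15) = 0
λ² - 2λ - 15 = 0
Solving: λ = -3, 5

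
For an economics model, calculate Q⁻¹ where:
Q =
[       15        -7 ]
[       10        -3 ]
det(Q) = 25
Q⁻¹ =
[    -3/25      7/25 ]
[     -2/5       3/5 ]

For a 2×2 matrix Q = [[a, b], [c, d]] with det(Q) ≠ 0, Q⁻¹ = (1/det(Q)) * [[d, -b], [-c, a]].
det(Q) = (15)*(-3) - (-7)*(10) = -45 + 70 = 25.
Q⁻¹ = (1/25) * [[-3, 7], [-10, 15]].
Dividing each entry by 25 and reducing:
Q⁻¹ =
[    -3/25      7/25 ]
[     -2/5       3/5 ]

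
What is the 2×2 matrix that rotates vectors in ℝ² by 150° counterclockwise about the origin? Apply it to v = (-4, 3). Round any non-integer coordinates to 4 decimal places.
R = [[-√3/2, -1/2], [1/2, -√3/2]]; R·v = (1.9641, -4.5981)

A counterclockwise rotation by angle θ in ℝ² has matrix R(θ) = [[cos θ, -sin θ], [sin θ, cos θ]].
For θ = 150°: cos θ = -√3/2, sin θ = 1/2.
R(150°) = [[-√3/2, -1/2], [1/2, -√3/2]].
R·v = [-√3/2·-4 + (-1/2)·3, 1/2·-4 + -√3/2·3] = (1.9641, -4.5981).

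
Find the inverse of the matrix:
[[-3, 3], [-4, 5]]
[[-5/3, 1], [-4/3, 1]]

For [[a,b],[c,d]], inverse = (1/det)·[[d,-b],[-c,a]]
det = -3·5 - 3·-4 = -3
Inverse = (1/-3)·[[5, -3], [4, -3]]
        = [[-5/3, 1], [-4/3, 1]]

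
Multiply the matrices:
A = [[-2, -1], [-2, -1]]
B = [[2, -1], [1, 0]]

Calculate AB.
[[-5, 2], [-5, 2]]

Each entry (i,j) of AB = sum over k of A[i][k]*B[k][j].
(AB)[0][0] = (-2)*(2) + (-1)*(1) = -5
(AB)[0][1] = (-2)*(-1) + (-1)*(0) = 2
(AB)[1][0] = (-2)*(2) + (-1)*(1) = -5
(AB)[1][1] = (-2)*(-1) + (-1)*(0) = 2
AB = [[-5, 2], [-5, 2]]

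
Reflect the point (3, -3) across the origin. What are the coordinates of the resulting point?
(-3, 3)

Reflection across origin: (3, -3) → (-3, 3)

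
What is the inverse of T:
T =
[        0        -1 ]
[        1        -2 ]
det(T) = 1
T⁻¹ =
[       -2         1 ]
[       -1         0 ]

For a 2×2 matrix T = [[a, b], [c, d]] with det(T) ≠ 0, T⁻¹ = (1/det(T)) * [[d, -b], [-c, a]].
det(T) = (0)*(-2) - (-1)*(1) = 0 + 1 = 1.
T⁻¹ = (1/1) * [[-2, 1], [-1, 0]].
Dividing each entry by 1 and reducing:
T⁻¹ =
[       -2         1 ]
[       -1         0 ]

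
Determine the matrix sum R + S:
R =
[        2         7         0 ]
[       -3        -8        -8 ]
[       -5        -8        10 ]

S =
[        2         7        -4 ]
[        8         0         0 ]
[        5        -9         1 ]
R + S =
[        4        14        -4 ]
[        5        -8        -8 ]
[        0       -17        11 ]

Matrix addition is elementwise: (R+S)[i][j] = R[i][j] + S[i][j].
  (R+S)[0][0] = (2) + (2) = 4
  (R+S)[0][1] = (7) + (7) = 14
  (R+S)[0][2] = (0) + (-4) = -4
  (R+S)[1][0] = (-3) + (8) = 5
  (R+S)[1][1] = (-8) + (0) = -8
  (R+S)[1][2] = (-8) + (0) = -8
  (R+S)[2][0] = (-5) + (5) = 0
  (R+S)[2][1] = (-8) + (-9) = -17
  (R+S)[2][2] = (10) + (1) = 11
R + S =
[        4        14        -4 ]
[        5        -8        -8 ]
[        0       -17        11 ]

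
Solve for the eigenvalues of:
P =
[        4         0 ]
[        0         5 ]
λ = 4, 5

Solve det(P - λI) = 0. For a 2×2 matrix the characteristic equation is λ² - (trace)λ + det = 0.
trace(P) = a + d = 4 + 5 = 9.
det(P) = a*d - b*c = (4)*(5) - (0)*(0) = 20 - 0 = 20.
Characteristic equation: λ² - (9)λ + (20) = 0.
Discriminant = (9)² - 4*(20) = 81 - 80 = 1.
λ = (9 ± √1) / 2 = (9 ± 1) / 2 = 4, 5.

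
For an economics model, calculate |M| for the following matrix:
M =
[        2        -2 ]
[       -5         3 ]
det(M) = -4

For a 2×2 matrix [[a, b], [c, d]], det = a*d - b*c.
det(M) = (2)*(3) - (-2)*(-5) = 6 - 10 = -4.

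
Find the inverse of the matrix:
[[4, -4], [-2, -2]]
[[1/8, -1/4], [-1/8, -1/4]]

For [[a,b],[c,d]], inverse = (1/det)·[[d,-b],[-c,a]]
det = 4·-2 - -4·-2 = -16
Inverse = (1/-16)·[[-2, 4], [2, 4]]
        = [[1/8, -1/4], [-1/8, -1/4]]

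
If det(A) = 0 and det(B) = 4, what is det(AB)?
0

Use the multiplicative property of determinants: det(AB) = det(A)*det(B).
det(AB) = (0)*(4) = 0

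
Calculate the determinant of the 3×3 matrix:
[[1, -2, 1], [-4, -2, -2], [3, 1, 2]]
-4

Expansion along first row:
det = 1·det([[-2,-2],[1,2]]) - -2·det([[-4,-2],[3,2]]) + 1·det([[-4,-2],[3,1]])
    = 1·(-2·2 - -2·1) - -2·(-4·2 - -2·3) + 1·(-4·1 - -2·3)
    = 1·-2 - -2·-2 + 1·2
    = -2 + -4 + 2 = -4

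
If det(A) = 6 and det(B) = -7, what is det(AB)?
-42

Use the multiplicative property of determinants: det(AB) = det(A)*det(B).
det(AB) = (6)*(-7) = -42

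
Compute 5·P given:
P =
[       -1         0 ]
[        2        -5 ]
5P =
[       -5         0 ]
[       10       -25 ]

Scalar multiplication is elementwise: (5P)[i][j] = 5 * P[i][j].
  (5P)[0][0] = 5 * (-1) = -5
  (5P)[0][1] = 5 * (0) = 0
  (5P)[1][0] = 5 * (2) = 10
  (5P)[1][1] = 5 * (-5) = -25
5P =
[       -5         0 ]
[       10       -25 ]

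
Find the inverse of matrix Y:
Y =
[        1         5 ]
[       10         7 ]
det(Y) = -43
Y⁻¹ =
[    -7/43      5/43 ]
[    10/43     -1/43 ]

For a 2×2 matrix Y = [[a, b], [c, d]] with det(Y) ≠ 0, Y⁻¹ = (1/det(Y)) * [[d, -b], [-c, a]].
det(Y) = (1)*(7) - (5)*(10) = 7 - 50 = -43.
Y⁻¹ = (1/-43) * [[7, -5], [-10, 1]].
Dividing each entry by -43 and reducing:
Y⁻¹ =
[    -7/43      5/43 ]
[    10/43     -1/43 ]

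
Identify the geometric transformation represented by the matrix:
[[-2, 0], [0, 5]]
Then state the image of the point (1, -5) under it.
non-uniform scaling by (-2, 5); image of (1, -5) is (-2, -25)

This is diagonal with distinct entries, so it scales the x-axis by -2 and the y-axis by 5.
The matrix [[-2, 0], [0, 5]] represents: non-uniform scaling by (-2, 5).
Applying it to (1, -5): [-2·1 + 0·-5, 0·1 + 5·-5] = (-2, -25).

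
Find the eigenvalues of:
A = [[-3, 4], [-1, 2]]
λ = -2, 1

Solve det(A - λI) = 0. For a 2×2 matrix this is λ² - (trace)λ + det = 0.
trace(A) = -3 + 2 = -1.
det(A) = (-3)*(2) - (4)*(-1) = -6 + 4 = -2.
Characteristic equation: λ² - (-1)λ + (-2) = 0.
Discriminant: (-1)² - 4*(-2) = 1 + 8 = 9.
Roots: λ = (-1 ± √9) / 2 = -2, 1.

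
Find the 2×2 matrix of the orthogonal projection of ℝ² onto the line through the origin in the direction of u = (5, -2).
[[25/29, -10/29], [-10/29, 4/29]]

The orthogonal projection onto the line spanned by a nonzero vector u = (a, b) has matrix P = (u uᵀ) / (uᵀ u) = (1/(a² + b²)) · [[a², ab], [ab, b²]].
Here u = (5, -2), so a² + b² = 25 + 4 = 29.
P = (1/29) · [[25, -10], [-10, 4]] = [[25/29, -10/29], [-10/29, 4/29]].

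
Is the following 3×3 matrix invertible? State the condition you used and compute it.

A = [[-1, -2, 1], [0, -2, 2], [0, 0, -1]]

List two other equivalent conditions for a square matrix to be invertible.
Yes, invertible; det(A) = -2 ≠ 0. Equivalent conditions: rank(A) = 3; Ax = 0 has only the trivial solution; 0 is not an eigenvalue; the columns of A are linearly independent.

To check invertibility, compute det(A).
The given matrix is triangular, so det(A) equals the product of its diagonal entries = -2 ≠ 0.
Since det(A) ≠ 0, A is invertible.
Equivalent conditions for a square matrix A to be invertible:
- rank(A) = 3 (full rank).
- The homogeneous system Ax = 0 has only the trivial solution x = 0.
- 0 is not an eigenvalue of A.
- The columns (equivalently rows) of A are linearly independent.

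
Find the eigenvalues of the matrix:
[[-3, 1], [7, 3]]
λ = -4 and λ = 4

Characteristic equation: det(A - λI) = 0
λ² - (trace)λ + (det) = 0
λ² - (0)λ + (-16) = 0
λ² - 0λ - 16 = 0
Solving: λ = -4, 4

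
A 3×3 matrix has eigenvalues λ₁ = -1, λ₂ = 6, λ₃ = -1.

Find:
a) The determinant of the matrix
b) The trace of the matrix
det = 6, trace = 4

Two standard eigenvalue identities:
- det(A) equals the product of the eigenvalues (counted with multiplicity).
- trace(A) equals the sum of the eigenvalues.
det(A) = (-1)*(6)*(-1) = 6.
trace(A) = -1 + 6 - 1 = 4.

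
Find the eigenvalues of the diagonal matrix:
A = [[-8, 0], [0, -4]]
λ₁ = -8, λ₂ = -4

The characteristic polynomial of A is det(A - λI) = (-8 - λ)(-4 - λ) = 0.
The roots are λ = -8 and λ = -4, so the eigenvalues are the diagonal entries.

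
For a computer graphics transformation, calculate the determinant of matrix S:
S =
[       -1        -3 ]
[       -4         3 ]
det(S) = -15

For a 2×2 matrix [[a, b], [c, d]], det = a*d - b*c.
det(S) = (-1)*(3) - (-3)*(-4) = -3 - 12 = -15.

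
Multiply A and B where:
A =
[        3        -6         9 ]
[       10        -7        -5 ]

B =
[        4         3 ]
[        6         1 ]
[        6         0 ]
AB =
[       30         3 ]
[      -32        23 ]

Matrix multiplication: (AB)[i][j] = sum over k of A[i][k] * B[k][j].
  (AB)[0][0] = (3)*(4) + (-6)*(6) + (9)*(6) = 30
  (AB)[0][1] = (3)*(3) + (-6)*(1) + (9)*(0) = 3
  (AB)[1][0] = (10)*(4) + (-7)*(6) + (-5)*(6) = -32
  (AB)[1][1] = (10)*(3) + (-7)*(1) + (-5)*(0) = 23
AB =
[       30         3 ]
[      -32        23 ]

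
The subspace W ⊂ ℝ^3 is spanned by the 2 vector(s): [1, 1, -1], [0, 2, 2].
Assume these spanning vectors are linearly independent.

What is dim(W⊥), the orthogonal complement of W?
dim(W⊥) = 1

For any subspace W of ℝ^n, dim(W) + dim(W⊥) = n (the whole-space dimension).
Here the given 2 vectors are linearly independent, so dim(W) = 2.
Thus dim(W⊥) = n - dim(W) = 3 - 2 = 1.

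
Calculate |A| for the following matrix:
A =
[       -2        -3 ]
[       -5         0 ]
det(A) = -15

For a 2×2 matrix [[a, b], [c, d]], det = a*d - b*c.
det(A) = (-2)*(0) - (-3)*(-5) = 0 - 15 = -15.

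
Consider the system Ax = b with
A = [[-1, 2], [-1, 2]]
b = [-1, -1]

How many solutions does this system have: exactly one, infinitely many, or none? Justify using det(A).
Infinitely many solutions

det(A) = (-1)*(2) - (2)*(-1) = 0, so A is singular (column 2 is -2 times column 1).
b = [-1, -1] = 1 * column 1 of A, so b lies in the column space of A.
A singular matrix whose right-hand side is in its column space gives a 1-parameter family of solutions — infinitely many.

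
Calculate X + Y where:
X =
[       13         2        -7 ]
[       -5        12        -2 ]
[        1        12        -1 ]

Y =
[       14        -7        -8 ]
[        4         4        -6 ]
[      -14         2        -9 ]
X + Y =
[       27        -5       -15 ]
[       -1        16        -8 ]
[      -13        14       -10 ]

Matrix addition is elementwise: (X+Y)[i][j] = X[i][j] + Y[i][j].
  (X+Y)[0][0] = (13) + (14) = 27
  (X+Y)[0][1] = (2) + (-7) = -5
  (X+Y)[0][2] = (-7) + (-8) = -15
  (X+Y)[1][0] = (-5) + (4) = -1
  (X+Y)[1][1] = (12) + (4) = 16
  (X+Y)[1][2] = (-2) + (-6) = -8
  (X+Y)[2][0] = (1) + (-14) = -13
  (X+Y)[2][1] = (12) + (2) = 14
  (X+Y)[2][2] = (-1) + (-9) = -10
X + Y =
[       27        -5       -15 ]
[       -1        16        -8 ]
[      -13        14       -10 ]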